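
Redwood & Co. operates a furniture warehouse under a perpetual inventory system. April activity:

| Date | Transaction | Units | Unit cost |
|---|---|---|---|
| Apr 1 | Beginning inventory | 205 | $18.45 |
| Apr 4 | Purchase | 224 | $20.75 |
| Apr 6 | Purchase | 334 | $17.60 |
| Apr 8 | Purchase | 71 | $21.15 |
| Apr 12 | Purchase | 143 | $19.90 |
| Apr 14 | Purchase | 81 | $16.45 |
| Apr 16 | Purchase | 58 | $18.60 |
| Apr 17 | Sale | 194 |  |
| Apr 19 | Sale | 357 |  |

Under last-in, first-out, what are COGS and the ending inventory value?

Apr 17, 194 sold [LIFO — newest first]: 58 @ $18.60 + 81 @ $16.45 + 55 @ $19.90 = $3,505.75
Apr 19, 357 sold [LIFO — newest first]: 88 @ $19.90 + 71 @ $21.15 + 198 @ $17.60 = $6,737.65
Total COGS = $3,505.75 + $6,737.65 = $10,243.40
Ending inventory: 205 @ $18.45 + 224 @ $20.75 + 136 @ $17.60 = $10,823.85

COGS = $10,243.40; ending inventory = $10,823.85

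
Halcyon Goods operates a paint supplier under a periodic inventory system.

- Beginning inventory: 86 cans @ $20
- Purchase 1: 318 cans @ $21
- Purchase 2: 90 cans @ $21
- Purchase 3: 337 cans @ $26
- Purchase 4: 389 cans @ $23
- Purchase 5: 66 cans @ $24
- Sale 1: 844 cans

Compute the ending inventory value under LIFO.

Sale 1 (844) [LIFO — newest first]: 66 @ $24 + 389 @ $23 + 337 @ $26 + 52 @ $21 = $20,385
Ending inventory: 86 @ $20 + 318 @ $21 + 38 @ $21 = $9,196
Check: goods available $29,581 = COGS $20,385 + ending $9,196

Ending inventory = $9,196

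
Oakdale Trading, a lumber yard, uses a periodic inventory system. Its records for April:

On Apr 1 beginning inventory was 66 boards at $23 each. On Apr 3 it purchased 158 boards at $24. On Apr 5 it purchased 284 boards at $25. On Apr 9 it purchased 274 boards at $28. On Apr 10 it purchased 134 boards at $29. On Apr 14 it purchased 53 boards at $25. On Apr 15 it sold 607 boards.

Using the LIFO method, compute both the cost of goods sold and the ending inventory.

Apr 15, 607 sold [LIFO — newest first]: 53 @ $25 + 134 @ $29 + 274 @ $28 + 146 @ $25 = $16,533
Ending inventory: 66 @ $23 + 158 @ $24 + 138 @ $25 = $8,760

COGS = $16,533; ending inventory = $8,760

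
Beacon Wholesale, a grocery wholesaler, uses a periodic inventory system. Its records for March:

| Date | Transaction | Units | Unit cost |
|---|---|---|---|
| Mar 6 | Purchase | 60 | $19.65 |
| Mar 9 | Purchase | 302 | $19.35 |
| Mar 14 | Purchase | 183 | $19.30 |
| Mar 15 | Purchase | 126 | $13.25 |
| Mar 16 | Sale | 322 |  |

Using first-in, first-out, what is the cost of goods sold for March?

Mar 16, 322 sold [FIFO — oldest first]: 60 @ $19.65 + 262 @ $19.35 = $6,248.70
Ending inventory: 40 @ $19.35 + 183 @ $19.30 + 126 @ $13.25 = $5,975.40

COGS = $6,248.70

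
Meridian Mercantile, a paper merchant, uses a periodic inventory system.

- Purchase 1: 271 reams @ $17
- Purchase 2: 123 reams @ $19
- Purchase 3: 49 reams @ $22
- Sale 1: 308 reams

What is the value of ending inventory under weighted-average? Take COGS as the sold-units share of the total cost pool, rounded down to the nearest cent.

Sale 1, sell 308: 308/443 × $8,022.00 → $5,577.37
Ending inventory (cost pool remaining) = $2,444.63

Ending inventory = $2,444.63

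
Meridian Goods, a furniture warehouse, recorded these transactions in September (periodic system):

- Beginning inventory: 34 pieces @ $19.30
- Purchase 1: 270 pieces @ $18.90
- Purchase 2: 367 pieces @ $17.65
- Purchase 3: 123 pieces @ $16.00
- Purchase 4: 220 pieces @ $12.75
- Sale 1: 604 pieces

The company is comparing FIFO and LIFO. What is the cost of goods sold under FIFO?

FIFO COGS: 34 @ $19.30 + 270 @ $18.90 + 300 @ $17.65 = $11,054.20
LIFO COGS: 220 @ $12.75 + 123 @ $16.00 + 261 @ $17.65 = $9,379.65

COGS = $11,054.20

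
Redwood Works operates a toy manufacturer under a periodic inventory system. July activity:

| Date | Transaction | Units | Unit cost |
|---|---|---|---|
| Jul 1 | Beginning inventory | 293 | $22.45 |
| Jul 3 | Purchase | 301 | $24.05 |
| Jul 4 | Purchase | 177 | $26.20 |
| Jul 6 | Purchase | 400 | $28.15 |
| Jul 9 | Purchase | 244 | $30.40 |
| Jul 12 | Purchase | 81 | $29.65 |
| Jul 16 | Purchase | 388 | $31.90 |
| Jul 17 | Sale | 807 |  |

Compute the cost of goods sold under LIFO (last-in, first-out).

COGS = $24,842.55

Jul 17, 807 sold [LIFO — newest first]: 388 @ $31.90 + 81 @ $29.65 + 244 @ $30.40 + 94 @ $28.15 = $24,842.55
Ending inventory: 293 @ $22.45 + 301 @ $24.05 + 177 @ $26.20 + 306 @ $28.15 = $27,068.20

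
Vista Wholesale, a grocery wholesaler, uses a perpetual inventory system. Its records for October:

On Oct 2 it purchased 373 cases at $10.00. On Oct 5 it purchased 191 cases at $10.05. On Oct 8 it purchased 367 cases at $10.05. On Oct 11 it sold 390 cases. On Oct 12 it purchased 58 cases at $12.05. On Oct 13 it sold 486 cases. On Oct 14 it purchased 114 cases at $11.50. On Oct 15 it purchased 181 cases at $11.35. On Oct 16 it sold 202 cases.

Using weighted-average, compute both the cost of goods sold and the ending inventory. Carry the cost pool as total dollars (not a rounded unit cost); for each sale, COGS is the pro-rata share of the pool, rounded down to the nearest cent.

After Oct 2: 373 on hand, pool $3,730.00 (≈ $10.0000 each)
After Oct 5: 564 on hand, pool $5,649.55 (≈ $10.0169 each)
After Oct 8: 931 on hand, pool $9,337.90 (≈ $10.0300 each)
Oct 11, sell 390: 390/931 × $9,337.90 → $3,911.68
After Oct 12: 599 on hand, pool $6,125.12 (≈ $10.2256 each)
Oct 13, sell 486: 486/599 × $6,125.12 → $4,969.62
After Oct 14: 227 on hand, pool $2,466.50 (≈ $10.8656 each)
After Oct 15: 408 on hand, pool $4,520.85 (≈ $11.0805 each)
Oct 16, sell 202: 202/408 × $4,520.85 → $2,238.26
Total COGS = $3,911.68 + $4,969.62 + $2,238.26 = $11,119.56
Ending inventory (cost pool remaining) = $2,282.59

COGS = $11,119.56; ending inventory = $2,282.59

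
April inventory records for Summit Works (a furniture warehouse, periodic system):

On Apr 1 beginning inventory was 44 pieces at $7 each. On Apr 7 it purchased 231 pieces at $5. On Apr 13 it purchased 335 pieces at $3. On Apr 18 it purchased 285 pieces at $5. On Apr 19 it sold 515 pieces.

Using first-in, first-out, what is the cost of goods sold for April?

Apr 19, 515 sold [FIFO — oldest first]: 44 @ $7 + 231 @ $5 + 240 @ $3 = $2,183
Ending inventory: 95 @ $3 + 285 @ $5 = $1,710
Check: goods available $3,893 = COGS $2,183 + ending $1,710

COGS = $2,183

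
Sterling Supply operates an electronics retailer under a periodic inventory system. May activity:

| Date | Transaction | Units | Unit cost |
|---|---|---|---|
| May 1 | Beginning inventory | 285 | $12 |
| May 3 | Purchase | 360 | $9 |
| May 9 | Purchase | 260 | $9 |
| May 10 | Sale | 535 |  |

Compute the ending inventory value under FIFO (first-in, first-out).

Ending inventory = $3,330

May 10, 535 sold [FIFO — oldest first]: 285 @ $12 + 250 @ $9 = $5,670
Ending inventory: 110 @ $9 + 260 @ $9 = $3,330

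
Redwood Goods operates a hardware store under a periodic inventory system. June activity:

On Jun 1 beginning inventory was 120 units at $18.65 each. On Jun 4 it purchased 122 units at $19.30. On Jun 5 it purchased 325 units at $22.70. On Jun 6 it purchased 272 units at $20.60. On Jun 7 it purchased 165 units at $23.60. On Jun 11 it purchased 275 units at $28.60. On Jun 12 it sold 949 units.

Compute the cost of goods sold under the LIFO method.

Jun 12, 949 sold [LIFO — newest first]: 275 @ $28.60 + 165 @ $23.60 + 272 @ $20.60 + 237 @ $22.70 = $22,742.10
Ending inventory: 120 @ $18.65 + 122 @ $19.30 + 88 @ $22.70 = $6,590.20
Check: goods available $29,332.30 = COGS $22,742.10 + ending $6,590.20

COGS = $22,742.10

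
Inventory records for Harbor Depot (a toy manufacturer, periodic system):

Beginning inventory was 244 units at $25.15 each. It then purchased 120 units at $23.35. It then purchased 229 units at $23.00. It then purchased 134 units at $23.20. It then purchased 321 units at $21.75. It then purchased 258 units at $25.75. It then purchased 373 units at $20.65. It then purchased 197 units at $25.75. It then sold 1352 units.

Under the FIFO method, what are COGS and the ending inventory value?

COGS = $31,889.55; ending inventory = $11,825.30

Sale 1 (1352) [FIFO — oldest first]: 244 @ $25.15 + 120 @ $23.35 + 229 @ $23.00 + 134 @ $23.20 + 321 @ $21.75 + 258 @ $25.75 + 46 @ $20.65 = $31,889.55
Ending inventory: 327 @ $20.65 + 197 @ $25.75 = $11,825.30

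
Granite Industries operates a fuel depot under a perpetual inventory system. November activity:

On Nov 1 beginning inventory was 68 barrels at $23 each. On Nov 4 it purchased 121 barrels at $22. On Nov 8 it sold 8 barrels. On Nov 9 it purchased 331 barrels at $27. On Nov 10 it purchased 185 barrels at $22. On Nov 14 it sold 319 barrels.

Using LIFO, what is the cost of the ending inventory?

Nov 8, 8 sold [LIFO — newest first]: 8 @ $22 = $176
Nov 14, 319 sold [LIFO — newest first]: 185 @ $22 + 134 @ $27 = $7,688
Total COGS = $176 + $7,688 = $7,864
Ending inventory: 68 @ $23 + 113 @ $22 + 197 @ $27 = $9,369
Check: goods available $17,233 = COGS $7,864 + ending $9,369

Ending inventory = $9,369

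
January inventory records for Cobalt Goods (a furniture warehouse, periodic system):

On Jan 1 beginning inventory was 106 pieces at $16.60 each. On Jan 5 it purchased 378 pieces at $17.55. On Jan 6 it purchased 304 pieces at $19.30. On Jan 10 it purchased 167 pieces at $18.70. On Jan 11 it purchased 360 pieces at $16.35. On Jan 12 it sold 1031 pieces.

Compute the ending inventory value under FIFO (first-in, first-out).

Jan 12, 1031 sold [FIFO — oldest first]: 106 @ $16.60 + 378 @ $17.55 + 304 @ $19.30 + 167 @ $18.70 + 76 @ $16.35 = $18,626.20
Ending inventory: 284 @ $16.35 = $4,643.40

Ending inventory = $4,643.40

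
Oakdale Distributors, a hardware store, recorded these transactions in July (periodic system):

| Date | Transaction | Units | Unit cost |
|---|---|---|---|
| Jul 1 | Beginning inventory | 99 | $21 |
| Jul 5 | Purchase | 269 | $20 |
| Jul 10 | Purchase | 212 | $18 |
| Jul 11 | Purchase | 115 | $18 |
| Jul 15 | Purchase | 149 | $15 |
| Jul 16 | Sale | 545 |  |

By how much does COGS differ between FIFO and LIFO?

FIFO COGS: 99 @ $21 + 269 @ $20 + 177 @ $18 = $10,645
LIFO COGS: 149 @ $15 + 115 @ $18 + 212 @ $18 + 69 @ $20 = $9,501
Difference = |$10,645 − $9,501| = $1,144

$1,144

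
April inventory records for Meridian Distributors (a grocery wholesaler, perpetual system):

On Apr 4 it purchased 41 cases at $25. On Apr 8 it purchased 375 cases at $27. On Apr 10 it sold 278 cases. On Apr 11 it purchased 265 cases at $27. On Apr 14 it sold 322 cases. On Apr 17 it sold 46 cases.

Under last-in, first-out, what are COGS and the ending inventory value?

COGS = $17,430; ending inventory = $875

Apr 10, 278 sold [LIFO — newest first]: 278 @ $27 = $7,506
Apr 14, 322 sold [LIFO — newest first]: 265 @ $27 + 57 @ $27 = $8,694
Apr 17, 46 sold [LIFO — newest first]: 40 @ $27 + 6 @ $25 = $1,230
Total COGS = $7,506 + $8,694 + $1,230 = $17,430
Ending inventory: 35 @ $25 = $875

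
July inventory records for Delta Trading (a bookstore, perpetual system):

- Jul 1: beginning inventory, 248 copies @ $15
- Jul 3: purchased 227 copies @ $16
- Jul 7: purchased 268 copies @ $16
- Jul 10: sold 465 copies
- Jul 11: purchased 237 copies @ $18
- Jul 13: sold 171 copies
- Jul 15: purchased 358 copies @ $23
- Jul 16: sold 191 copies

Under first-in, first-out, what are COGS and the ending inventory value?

Jul 10, 465 sold [FIFO — oldest first]: 248 @ $15 + 217 @ $16 = $7,192
Jul 13, 171 sold [FIFO — oldest first]: 10 @ $16 + 161 @ $16 = $2,736
Jul 16, 191 sold [FIFO — oldest first]: 107 @ $16 + 84 @ $18 = $3,224
Total COGS = $7,192 + $2,736 + $3,224 = $13,152
Ending inventory: 153 @ $18 + 358 @ $23 = $10,988

COGS = $13,152; ending inventory = $10,988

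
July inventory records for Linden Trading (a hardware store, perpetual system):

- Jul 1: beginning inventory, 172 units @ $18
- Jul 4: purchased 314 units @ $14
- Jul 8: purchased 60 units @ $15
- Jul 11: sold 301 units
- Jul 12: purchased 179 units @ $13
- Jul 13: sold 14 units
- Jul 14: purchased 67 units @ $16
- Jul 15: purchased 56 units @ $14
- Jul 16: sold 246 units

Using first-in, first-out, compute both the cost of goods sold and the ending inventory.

Jul 11, 301 sold [FIFO — oldest first]: 172 @ $18 + 129 @ $14 = $4,902
Jul 13, 14 sold [FIFO — oldest first]: 14 @ $14 = $196
Jul 16, 246 sold [FIFO — oldest first]: 171 @ $14 + 60 @ $15 + 15 @ $13 = $3,489
Total COGS = $4,902 + $196 + $3,489 = $8,587
Ending inventory: 164 @ $13 + 67 @ $16 + 56 @ $14 = $3,988

COGS = $8,587; ending inventory = $3,988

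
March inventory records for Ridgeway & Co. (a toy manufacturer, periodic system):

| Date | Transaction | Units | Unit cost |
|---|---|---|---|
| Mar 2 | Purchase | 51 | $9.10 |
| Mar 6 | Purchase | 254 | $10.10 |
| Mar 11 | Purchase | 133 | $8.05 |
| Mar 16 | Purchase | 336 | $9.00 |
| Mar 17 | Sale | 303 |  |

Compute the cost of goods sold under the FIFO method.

Mar 17, 303 sold [FIFO — oldest first]: 51 @ $9.10 + 252 @ $10.10 = $3,009.30
Ending inventory: 2 @ $10.10 + 133 @ $8.05 + 336 @ $9.00 = $4,114.85

COGS = $3,009.30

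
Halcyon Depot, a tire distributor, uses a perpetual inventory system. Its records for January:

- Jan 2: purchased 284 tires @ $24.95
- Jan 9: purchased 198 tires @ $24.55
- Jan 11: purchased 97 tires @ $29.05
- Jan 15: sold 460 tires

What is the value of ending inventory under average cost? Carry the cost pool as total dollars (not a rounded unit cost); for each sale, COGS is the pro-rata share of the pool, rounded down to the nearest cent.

Ending inventory = $3,034.52

After Jan 2: 284 on hand, pool $7,085.80 (≈ $24.9500 each)
After Jan 9: 482 on hand, pool $11,946.70 (≈ $24.7857 each)
After Jan 11: 579 on hand, pool $14,764.55 (≈ $25.5001 each)
Jan 15, sell 460: 460/579 × $14,764.55 → $11,730.03
Ending inventory (cost pool remaining) = $3,034.52
Check: goods available $14,764.55 = COGS $11,730.03 + ending $3,034.52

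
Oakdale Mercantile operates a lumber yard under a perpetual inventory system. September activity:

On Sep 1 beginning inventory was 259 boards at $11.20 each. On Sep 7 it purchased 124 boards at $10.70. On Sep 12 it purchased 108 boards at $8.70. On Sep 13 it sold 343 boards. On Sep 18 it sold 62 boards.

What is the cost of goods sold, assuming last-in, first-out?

Sep 13, 343 sold [LIFO — newest first]: 108 @ $8.70 + 124 @ $10.70 + 111 @ $11.20 = $3,509.60
Sep 18, 62 sold [LIFO — newest first]: 62 @ $11.20 = $694.40
Total COGS = $3,509.60 + $694.40 = $4,204.00
Ending inventory: 86 @ $11.20 = $963.20

COGS = $4,204.00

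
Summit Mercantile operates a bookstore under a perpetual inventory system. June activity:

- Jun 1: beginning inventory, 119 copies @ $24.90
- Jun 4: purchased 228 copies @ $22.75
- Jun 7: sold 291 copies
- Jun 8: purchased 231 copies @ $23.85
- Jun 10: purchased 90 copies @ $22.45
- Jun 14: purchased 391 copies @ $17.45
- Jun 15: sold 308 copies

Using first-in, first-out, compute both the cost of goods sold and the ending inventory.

Jun 7, 291 sold [FIFO — oldest first]: 119 @ $24.90 + 172 @ $22.75 = $6,876.10
Jun 15, 308 sold [FIFO — oldest first]: 56 @ $22.75 + 231 @ $23.85 + 21 @ $22.45 = $7,254.80
Total COGS = $6,876.10 + $7,254.80 = $14,130.90
Ending inventory: 69 @ $22.45 + 391 @ $17.45 = $8,372.00

COGS = $14,130.90; ending inventory = $8,372.00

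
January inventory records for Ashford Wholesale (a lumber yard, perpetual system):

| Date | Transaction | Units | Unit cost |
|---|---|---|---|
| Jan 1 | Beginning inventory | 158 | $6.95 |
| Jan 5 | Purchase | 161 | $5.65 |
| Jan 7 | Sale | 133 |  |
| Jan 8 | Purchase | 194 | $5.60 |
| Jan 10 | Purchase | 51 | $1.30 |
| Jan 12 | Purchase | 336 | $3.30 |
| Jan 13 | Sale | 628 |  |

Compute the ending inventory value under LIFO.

Jan 7, 133 sold [LIFO — newest first]: 133 @ $5.65 = $751.45
Jan 13, 628 sold [LIFO — newest first]: 336 @ $3.30 + 51 @ $1.30 + 194 @ $5.60 + 28 @ $5.65 + 19 @ $6.95 = $2,551.75
Total COGS = $751.45 + $2,551.75 = $3,303.20
Ending inventory: 139 @ $6.95 = $966.05

Ending inventory = $966.05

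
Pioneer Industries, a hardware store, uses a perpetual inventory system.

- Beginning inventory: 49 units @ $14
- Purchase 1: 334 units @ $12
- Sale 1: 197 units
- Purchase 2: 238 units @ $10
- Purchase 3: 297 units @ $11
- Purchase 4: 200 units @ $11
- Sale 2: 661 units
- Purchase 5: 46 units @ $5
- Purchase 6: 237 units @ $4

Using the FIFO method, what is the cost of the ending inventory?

Sale 1 (197) [FIFO — oldest first]: 49 @ $14 + 148 @ $12 = $2,462
Sale 2 (661) [FIFO — oldest first]: 186 @ $12 + 238 @ $10 + 237 @ $11 = $7,219
Total COGS = $2,462 + $7,219 = $9,681
Ending inventory: 60 @ $11 + 200 @ $11 + 46 @ $5 + 237 @ $4 = $4,038
Check: goods available $13,719 = COGS $9,681 + ending $4,038

Ending inventory = $4,038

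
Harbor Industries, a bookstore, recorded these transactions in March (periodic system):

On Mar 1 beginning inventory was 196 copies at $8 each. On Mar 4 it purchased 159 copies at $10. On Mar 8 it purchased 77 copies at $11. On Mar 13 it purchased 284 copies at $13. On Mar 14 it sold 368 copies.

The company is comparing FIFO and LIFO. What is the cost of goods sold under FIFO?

COGS = $3,301

FIFO COGS: 196 @ $8 + 159 @ $10 + 13 @ $11 = $3,301
LIFO COGS: 284 @ $13 + 77 @ $11 + 7 @ $10 = $4,609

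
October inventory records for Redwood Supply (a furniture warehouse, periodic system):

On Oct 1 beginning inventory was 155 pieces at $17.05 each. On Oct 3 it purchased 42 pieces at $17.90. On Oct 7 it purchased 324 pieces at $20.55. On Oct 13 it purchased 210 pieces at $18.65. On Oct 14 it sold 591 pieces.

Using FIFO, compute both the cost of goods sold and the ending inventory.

COGS = $11,358.25; ending inventory = $2,611.00

Oct 14, 591 sold [FIFO — oldest first]: 155 @ $17.05 + 42 @ $17.90 + 324 @ $20.55 + 70 @ $18.65 = $11,358.25
Ending inventory: 140 @ $18.65 = $2,611.00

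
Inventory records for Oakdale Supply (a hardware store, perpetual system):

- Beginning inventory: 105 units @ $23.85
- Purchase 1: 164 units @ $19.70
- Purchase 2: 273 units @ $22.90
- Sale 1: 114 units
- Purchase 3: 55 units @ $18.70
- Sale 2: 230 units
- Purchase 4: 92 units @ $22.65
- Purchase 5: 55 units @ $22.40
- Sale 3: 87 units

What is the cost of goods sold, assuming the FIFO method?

COGS = $9,444.85

Sale 1 (114) [FIFO — oldest first]: 105 @ $23.85 + 9 @ $19.70 = $2,681.55
Sale 2 (230) [FIFO — oldest first]: 155 @ $19.70 + 75 @ $22.90 = $4,771.00
Sale 3 (87) [FIFO — oldest first]: 87 @ $22.90 = $1,992.30
Total COGS = $2,681.55 + $4,771.00 + $1,992.30 = $9,444.85
Ending inventory: 111 @ $22.90 + 55 @ $18.70 + 92 @ $22.65 + 55 @ $22.40 = $6,886.20
Check: goods available $16,331.05 = COGS $9,444.85 + ending $6,886.20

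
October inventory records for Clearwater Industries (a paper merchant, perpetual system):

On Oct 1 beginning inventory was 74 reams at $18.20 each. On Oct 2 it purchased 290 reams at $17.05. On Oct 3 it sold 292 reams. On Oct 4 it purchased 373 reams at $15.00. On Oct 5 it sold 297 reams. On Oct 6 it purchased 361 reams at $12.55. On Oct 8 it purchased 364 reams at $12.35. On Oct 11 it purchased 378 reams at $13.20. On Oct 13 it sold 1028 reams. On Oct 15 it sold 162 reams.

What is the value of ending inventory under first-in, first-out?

Ending inventory = $805.20

Oct 3, 292 sold [FIFO — oldest first]: 74 @ $18.20 + 218 @ $17.05 = $5,063.70
Oct 5, 297 sold [FIFO — oldest first]: 72 @ $17.05 + 225 @ $15.00 = $4,602.60
Oct 13, 1028 sold [FIFO — oldest first]: 148 @ $15.00 + 361 @ $12.55 + 364 @ $12.35 + 155 @ $13.20 = $13,291.95
Oct 15, 162 sold [FIFO — oldest first]: 162 @ $13.20 = $2,138.40
Total COGS = $5,063.70 + $4,602.60 + $13,291.95 + $2,138.40 = $25,096.65
Ending inventory: 61 @ $13.20 = $805.20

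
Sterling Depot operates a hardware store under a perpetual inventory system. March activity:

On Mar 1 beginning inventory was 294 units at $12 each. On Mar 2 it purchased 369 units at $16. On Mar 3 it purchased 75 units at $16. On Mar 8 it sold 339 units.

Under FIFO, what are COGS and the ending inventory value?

COGS = $4,248; ending inventory = $6,384

Mar 8, 339 sold [FIFO — oldest first]: 294 @ $12 + 45 @ $16 = $4,248
Ending inventory: 324 @ $16 + 75 @ $16 = $6,384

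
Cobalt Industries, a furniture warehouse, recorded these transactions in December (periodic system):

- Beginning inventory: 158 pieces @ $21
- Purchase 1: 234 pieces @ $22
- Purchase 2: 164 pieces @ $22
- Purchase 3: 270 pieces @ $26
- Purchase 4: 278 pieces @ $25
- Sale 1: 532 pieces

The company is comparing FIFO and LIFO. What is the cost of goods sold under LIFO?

FIFO COGS: 158 @ $21 + 234 @ $22 + 140 @ $22 = $11,546
LIFO COGS: 278 @ $25 + 254 @ $26 = $13,554

COGS = $13,554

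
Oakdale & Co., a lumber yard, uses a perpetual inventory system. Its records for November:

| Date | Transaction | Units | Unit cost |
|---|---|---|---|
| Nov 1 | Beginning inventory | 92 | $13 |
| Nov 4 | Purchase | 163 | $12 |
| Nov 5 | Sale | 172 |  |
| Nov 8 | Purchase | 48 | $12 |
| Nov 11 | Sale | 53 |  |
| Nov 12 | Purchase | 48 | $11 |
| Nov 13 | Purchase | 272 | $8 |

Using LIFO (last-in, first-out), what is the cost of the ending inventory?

Ending inventory = $3,718

Nov 5, 172 sold [LIFO — newest first]: 163 @ $12 + 9 @ $13 = $2,073
Nov 11, 53 sold [LIFO — newest first]: 48 @ $12 + 5 @ $13 = $641
Total COGS = $2,073 + $641 = $2,714
Ending inventory: 78 @ $13 + 48 @ $11 + 272 @ $8 = $3,718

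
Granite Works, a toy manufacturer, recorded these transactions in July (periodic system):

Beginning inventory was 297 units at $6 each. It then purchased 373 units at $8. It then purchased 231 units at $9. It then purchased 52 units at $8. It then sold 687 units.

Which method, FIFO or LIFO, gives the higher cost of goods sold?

FIFO COGS: 297 @ $6 + 373 @ $8 + 17 @ $9 = $4,919
LIFO COGS: 52 @ $8 + 231 @ $9 + 373 @ $8 + 31 @ $6 = $5,665

LIFO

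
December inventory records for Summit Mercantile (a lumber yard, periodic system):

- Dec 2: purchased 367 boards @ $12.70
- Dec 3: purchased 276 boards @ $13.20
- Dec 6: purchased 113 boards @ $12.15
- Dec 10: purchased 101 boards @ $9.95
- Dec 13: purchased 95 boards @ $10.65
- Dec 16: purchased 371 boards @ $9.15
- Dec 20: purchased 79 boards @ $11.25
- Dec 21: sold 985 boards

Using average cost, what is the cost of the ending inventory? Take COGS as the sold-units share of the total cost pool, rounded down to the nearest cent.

Ending inventory = $4,752.12

Dec 21, sell 985: 985/1402 × $15,977.15 → $11,225.03
Ending inventory (cost pool remaining) = $4,752.12
Check: goods available $15,977.15 = COGS $11,225.03 + ending $4,752.12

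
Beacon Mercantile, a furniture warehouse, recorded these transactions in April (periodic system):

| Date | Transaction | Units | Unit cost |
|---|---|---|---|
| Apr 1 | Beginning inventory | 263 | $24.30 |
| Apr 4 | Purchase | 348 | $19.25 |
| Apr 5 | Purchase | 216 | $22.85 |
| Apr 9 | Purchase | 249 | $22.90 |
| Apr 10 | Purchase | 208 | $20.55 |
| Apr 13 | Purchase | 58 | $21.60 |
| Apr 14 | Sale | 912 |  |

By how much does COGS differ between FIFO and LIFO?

FIFO COGS: 263 @ $24.30 + 348 @ $19.25 + 216 @ $22.85 + 85 @ $22.90 = $19,972.00
LIFO COGS: 58 @ $21.60 + 208 @ $20.55 + 249 @ $22.90 + 216 @ $22.85 + 181 @ $19.25 = $19,649.15
Difference = |$19,972.00 − $19,649.15| = $322.85

$322.85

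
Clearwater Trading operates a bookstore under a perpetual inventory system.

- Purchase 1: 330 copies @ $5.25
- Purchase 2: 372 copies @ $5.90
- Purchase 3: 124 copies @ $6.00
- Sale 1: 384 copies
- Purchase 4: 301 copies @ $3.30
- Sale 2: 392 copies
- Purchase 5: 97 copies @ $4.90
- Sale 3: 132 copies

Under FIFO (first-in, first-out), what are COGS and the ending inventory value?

Sale 1 (384) [FIFO — oldest first]: 330 @ $5.25 + 54 @ $5.90 = $2,051.10
Sale 2 (392) [FIFO — oldest first]: 318 @ $5.90 + 74 @ $6.00 = $2,320.20
Sale 3 (132) [FIFO — oldest first]: 50 @ $6.00 + 82 @ $3.30 = $570.60
Total COGS = $2,051.10 + $2,320.20 + $570.60 = $4,941.90
Ending inventory: 219 @ $3.30 + 97 @ $4.90 = $1,198.00

COGS = $4,941.90; ending inventory = $1,198.00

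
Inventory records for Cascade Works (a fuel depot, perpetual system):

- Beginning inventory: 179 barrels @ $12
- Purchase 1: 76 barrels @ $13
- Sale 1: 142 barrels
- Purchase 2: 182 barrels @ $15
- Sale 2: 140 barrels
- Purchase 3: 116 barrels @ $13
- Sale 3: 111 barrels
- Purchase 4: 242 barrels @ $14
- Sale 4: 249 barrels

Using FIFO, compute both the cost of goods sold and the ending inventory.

COGS = $8,620; ending inventory = $2,142

Sale 1 (142) [FIFO — oldest first]: 142 @ $12 = $1,704
Sale 2 (140) [FIFO — oldest first]: 37 @ $12 + 76 @ $13 + 27 @ $15 = $1,837
Sale 3 (111) [FIFO — oldest first]: 111 @ $15 = $1,665
Sale 4 (249) [FIFO — oldest first]: 44 @ $15 + 116 @ $13 + 89 @ $14 = $3,414
Total COGS = $1,704 + $1,837 + $1,665 + $3,414 = $8,620
Ending inventory: 153 @ $14 = $2,142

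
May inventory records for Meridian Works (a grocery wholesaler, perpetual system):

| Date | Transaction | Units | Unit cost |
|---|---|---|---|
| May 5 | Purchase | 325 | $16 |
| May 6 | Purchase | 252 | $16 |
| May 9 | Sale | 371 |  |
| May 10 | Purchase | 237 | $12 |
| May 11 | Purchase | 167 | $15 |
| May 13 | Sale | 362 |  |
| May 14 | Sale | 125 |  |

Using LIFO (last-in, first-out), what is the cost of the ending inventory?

Ending inventory = $1,968

May 9, 371 sold [LIFO — newest first]: 252 @ $16 + 119 @ $16 = $5,936
May 13, 362 sold [LIFO — newest first]: 167 @ $15 + 195 @ $12 = $4,845
May 14, 125 sold [LIFO — newest first]: 42 @ $12 + 83 @ $16 = $1,832
Total COGS = $5,936 + $4,845 + $1,832 = $12,613
Ending inventory: 123 @ $16 = $1,968
Check: goods available $14,581 = COGS $12,613 + ending $1,968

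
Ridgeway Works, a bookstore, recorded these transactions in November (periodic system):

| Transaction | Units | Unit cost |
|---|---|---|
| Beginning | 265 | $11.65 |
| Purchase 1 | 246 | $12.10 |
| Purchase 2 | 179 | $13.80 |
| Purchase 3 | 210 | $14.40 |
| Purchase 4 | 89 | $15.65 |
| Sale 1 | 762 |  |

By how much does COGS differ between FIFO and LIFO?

$735.50

FIFO COGS: 265 @ $11.65 + 246 @ $12.10 + 179 @ $13.80 + 72 @ $14.40 = $9,570.85
LIFO COGS: 89 @ $15.65 + 210 @ $14.40 + 179 @ $13.80 + 246 @ $12.10 + 38 @ $11.65 = $10,306.35
Difference = |$9,570.85 − $10,306.35| = $735.50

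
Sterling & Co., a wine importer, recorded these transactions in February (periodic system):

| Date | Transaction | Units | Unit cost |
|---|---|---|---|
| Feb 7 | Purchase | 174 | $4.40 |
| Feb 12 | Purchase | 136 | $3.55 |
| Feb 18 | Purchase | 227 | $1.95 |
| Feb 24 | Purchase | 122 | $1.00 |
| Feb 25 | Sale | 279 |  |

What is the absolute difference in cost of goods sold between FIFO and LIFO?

$710.20

FIFO COGS: 174 @ $4.40 + 105 @ $3.55 = $1,138.35
LIFO COGS: 122 @ $1.00 + 157 @ $1.95 = $428.15
Difference = |$1,138.35 − $428.15| = $710.20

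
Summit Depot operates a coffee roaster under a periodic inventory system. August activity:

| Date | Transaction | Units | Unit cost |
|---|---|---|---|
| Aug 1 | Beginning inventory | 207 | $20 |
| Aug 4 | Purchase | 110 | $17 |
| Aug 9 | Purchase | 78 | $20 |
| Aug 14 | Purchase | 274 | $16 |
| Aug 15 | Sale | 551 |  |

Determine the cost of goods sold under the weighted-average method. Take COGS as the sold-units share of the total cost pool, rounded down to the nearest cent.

Aug 15, sell 551: 551/669 × $11,954.00 → $9,845.52
Ending inventory (cost pool remaining) = $2,108.48

COGS = $9,845.52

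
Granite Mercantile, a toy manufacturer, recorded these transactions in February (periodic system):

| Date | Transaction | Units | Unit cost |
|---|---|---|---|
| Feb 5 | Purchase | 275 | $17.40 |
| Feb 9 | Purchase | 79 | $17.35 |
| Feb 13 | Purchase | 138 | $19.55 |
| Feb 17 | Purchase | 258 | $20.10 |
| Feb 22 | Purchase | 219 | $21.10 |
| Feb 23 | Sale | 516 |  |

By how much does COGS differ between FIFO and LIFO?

FIFO COGS: 275 @ $17.40 + 79 @ $17.35 + 138 @ $19.55 + 24 @ $20.10 = $9,335.95
LIFO COGS: 219 @ $21.10 + 258 @ $20.10 + 39 @ $19.55 = $10,569.15
Difference = |$9,335.95 − $10,569.15| = $1,233.20

$1,233.20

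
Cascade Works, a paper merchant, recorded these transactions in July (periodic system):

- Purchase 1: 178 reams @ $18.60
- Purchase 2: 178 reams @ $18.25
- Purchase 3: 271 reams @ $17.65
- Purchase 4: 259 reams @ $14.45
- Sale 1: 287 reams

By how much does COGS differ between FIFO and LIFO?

$1,063.30

FIFO COGS: 178 @ $18.60 + 109 @ $18.25 = $5,300.05
LIFO COGS: 259 @ $14.45 + 28 @ $17.65 = $4,236.75
Difference = |$5,300.05 − $4,236.75| = $1,063.30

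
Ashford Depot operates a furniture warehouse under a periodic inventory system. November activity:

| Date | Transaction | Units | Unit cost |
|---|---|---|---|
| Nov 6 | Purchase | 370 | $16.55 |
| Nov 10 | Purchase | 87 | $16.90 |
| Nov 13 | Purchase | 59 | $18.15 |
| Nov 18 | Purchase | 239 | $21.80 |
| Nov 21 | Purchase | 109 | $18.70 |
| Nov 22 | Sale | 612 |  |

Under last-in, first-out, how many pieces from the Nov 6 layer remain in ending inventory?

252

Nov 22, 612 sold [LIFO — newest first]: 109 @ $18.70 + 239 @ $21.80 + 59 @ $18.15 + 87 @ $16.90 + 118 @ $16.55 = $11,742.55
Ending inventory: 252 @ $16.55 = $4,170.60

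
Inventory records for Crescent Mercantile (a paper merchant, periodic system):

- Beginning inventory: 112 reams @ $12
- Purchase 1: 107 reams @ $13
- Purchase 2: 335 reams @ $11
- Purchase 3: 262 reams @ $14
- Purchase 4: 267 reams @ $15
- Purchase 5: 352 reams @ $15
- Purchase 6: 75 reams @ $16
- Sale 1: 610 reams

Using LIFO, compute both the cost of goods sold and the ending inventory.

COGS = $9,225; ending inventory = $11,348

Sale 1 (610) [LIFO — newest first]: 75 @ $16 + 352 @ $15 + 183 @ $15 = $9,225
Ending inventory: 112 @ $12 + 107 @ $13 + 335 @ $11 + 262 @ $14 + 84 @ $15 = $11,348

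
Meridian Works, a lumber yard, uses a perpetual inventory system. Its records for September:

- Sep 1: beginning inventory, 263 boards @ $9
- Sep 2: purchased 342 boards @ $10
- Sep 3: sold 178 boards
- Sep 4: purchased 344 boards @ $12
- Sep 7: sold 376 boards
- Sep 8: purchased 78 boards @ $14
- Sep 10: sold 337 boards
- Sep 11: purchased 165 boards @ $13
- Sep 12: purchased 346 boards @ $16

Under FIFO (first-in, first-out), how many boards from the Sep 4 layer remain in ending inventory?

Sep 3, 178 sold [FIFO — oldest first]: 178 @ $9 = $1,602
Sep 7, 376 sold [FIFO — oldest first]: 85 @ $9 + 291 @ $10 = $3,675
Sep 10, 337 sold [FIFO — oldest first]: 51 @ $10 + 286 @ $12 = $3,942
Total COGS = $1,602 + $3,675 + $3,942 = $9,219
Ending inventory: 58 @ $12 + 78 @ $14 + 165 @ $13 + 346 @ $16 = $9,469
Check: goods available $18,688 = COGS $9,219 + ending $9,469

58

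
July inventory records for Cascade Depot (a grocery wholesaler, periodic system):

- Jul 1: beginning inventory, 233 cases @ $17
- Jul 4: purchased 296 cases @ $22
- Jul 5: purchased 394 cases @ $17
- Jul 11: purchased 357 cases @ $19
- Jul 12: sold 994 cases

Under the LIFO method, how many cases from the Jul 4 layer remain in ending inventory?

53

Jul 12, 994 sold [LIFO — newest first]: 357 @ $19 + 394 @ $17 + 243 @ $22 = $18,827
Ending inventory: 233 @ $17 + 53 @ $22 = $5,127
Check: goods available $23,954 = COGS $18,827 + ending $5,127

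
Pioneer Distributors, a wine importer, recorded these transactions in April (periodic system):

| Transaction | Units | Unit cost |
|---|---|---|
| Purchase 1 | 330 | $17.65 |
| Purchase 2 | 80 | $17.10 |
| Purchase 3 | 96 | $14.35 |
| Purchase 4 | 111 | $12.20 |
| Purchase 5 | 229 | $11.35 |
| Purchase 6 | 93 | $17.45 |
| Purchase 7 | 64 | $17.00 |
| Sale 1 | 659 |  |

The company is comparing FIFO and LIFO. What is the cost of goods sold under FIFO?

FIFO COGS: 330 @ $17.65 + 80 @ $17.10 + 96 @ $14.35 + 111 @ $12.20 + 42 @ $11.35 = $10,401.00
LIFO COGS: 64 @ $17.00 + 93 @ $17.45 + 229 @ $11.35 + 111 @ $12.20 + 96 @ $14.35 + 66 @ $17.10 = $9,170.40

COGS = $10,401.00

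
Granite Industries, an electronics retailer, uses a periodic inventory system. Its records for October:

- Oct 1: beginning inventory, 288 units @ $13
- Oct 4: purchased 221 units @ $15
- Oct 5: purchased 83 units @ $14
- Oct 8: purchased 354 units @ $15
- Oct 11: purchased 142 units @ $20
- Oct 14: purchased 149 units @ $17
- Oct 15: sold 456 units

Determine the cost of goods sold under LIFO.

COGS = $7,848

Oct 15, 456 sold [LIFO — newest first]: 149 @ $17 + 142 @ $20 + 165 @ $15 = $7,848
Ending inventory: 288 @ $13 + 221 @ $15 + 83 @ $14 + 189 @ $15 = $11,056
Check: goods available $18,904 = COGS $7,848 + ending $11,056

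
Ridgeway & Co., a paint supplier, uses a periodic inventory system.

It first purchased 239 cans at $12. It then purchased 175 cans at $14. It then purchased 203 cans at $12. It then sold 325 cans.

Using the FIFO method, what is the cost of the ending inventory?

Ending inventory = $3,682

Sale 1 (325) [FIFO — oldest first]: 239 @ $12 + 86 @ $14 = $4,072
Ending inventory: 89 @ $14 + 203 @ $12 = $3,682
Check: goods available $7,754 = COGS $4,072 + ending $3,682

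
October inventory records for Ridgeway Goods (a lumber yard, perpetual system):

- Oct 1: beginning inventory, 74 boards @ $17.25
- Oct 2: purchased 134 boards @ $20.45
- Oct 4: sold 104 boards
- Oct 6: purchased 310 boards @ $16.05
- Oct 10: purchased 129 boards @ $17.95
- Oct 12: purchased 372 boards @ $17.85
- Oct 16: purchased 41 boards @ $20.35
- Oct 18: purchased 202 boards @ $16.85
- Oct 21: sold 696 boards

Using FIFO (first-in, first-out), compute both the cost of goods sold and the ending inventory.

Oct 4, 104 sold [FIFO — oldest first]: 74 @ $17.25 + 30 @ $20.45 = $1,890.00
Oct 21, 696 sold [FIFO — oldest first]: 104 @ $20.45 + 310 @ $16.05 + 129 @ $17.95 + 153 @ $17.85 = $12,148.90
Total COGS = $1,890.00 + $12,148.90 = $14,038.90
Ending inventory: 219 @ $17.85 + 41 @ $20.35 + 202 @ $16.85 = $8,147.20

COGS = $14,038.90; ending inventory = $8,147.20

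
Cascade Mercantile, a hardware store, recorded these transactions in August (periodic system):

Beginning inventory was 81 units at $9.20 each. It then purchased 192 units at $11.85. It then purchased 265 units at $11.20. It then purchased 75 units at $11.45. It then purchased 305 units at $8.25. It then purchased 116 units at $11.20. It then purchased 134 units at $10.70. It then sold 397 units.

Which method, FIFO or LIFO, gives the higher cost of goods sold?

FIFO COGS: 81 @ $9.20 + 192 @ $11.85 + 124 @ $11.20 = $4,409.20
LIFO COGS: 134 @ $10.70 + 116 @ $11.20 + 147 @ $8.25 = $3,945.75

FIFO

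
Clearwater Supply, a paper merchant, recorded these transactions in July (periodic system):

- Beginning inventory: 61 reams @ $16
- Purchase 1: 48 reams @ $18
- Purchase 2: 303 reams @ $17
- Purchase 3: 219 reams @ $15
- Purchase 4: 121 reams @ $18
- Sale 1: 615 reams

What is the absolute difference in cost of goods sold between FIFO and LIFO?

FIFO COGS: 61 @ $16 + 48 @ $18 + 303 @ $17 + 203 @ $15 = $10,036
LIFO COGS: 121 @ $18 + 219 @ $15 + 275 @ $17 = $10,138
Difference = |$10,036 − $10,138| = $102

$102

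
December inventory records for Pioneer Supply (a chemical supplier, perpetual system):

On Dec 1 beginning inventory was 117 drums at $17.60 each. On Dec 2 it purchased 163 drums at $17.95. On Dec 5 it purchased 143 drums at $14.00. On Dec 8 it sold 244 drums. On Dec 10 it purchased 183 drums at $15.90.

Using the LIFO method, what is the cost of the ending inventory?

Ending inventory = $6,081.80

Dec 8, 244 sold [LIFO — newest first]: 143 @ $14.00 + 101 @ $17.95 = $3,814.95
Ending inventory: 117 @ $17.60 + 62 @ $17.95 + 183 @ $15.90 = $6,081.80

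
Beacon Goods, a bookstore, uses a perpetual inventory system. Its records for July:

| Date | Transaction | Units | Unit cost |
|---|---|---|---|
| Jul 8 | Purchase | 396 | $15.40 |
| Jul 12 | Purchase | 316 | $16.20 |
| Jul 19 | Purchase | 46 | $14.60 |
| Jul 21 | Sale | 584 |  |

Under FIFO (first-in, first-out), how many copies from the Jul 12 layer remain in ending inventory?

Jul 21, 584 sold [FIFO — oldest first]: 396 @ $15.40 + 188 @ $16.20 = $9,144.00
Ending inventory: 128 @ $16.20 + 46 @ $14.60 = $2,745.20
Check: goods available $11,889.20 = COGS $9,144.00 + ending $2,745.20

128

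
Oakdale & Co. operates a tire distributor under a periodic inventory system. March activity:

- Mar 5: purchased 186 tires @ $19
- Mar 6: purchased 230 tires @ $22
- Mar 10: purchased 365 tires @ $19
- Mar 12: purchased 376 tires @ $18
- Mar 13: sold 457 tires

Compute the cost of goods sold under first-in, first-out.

COGS = $9,373

Mar 13, 457 sold [FIFO — oldest first]: 186 @ $19 + 230 @ $22 + 41 @ $19 = $9,373
Ending inventory: 324 @ $19 + 376 @ $18 = $12,924
Check: goods available $22,297 = COGS $9,373 + ending $12,924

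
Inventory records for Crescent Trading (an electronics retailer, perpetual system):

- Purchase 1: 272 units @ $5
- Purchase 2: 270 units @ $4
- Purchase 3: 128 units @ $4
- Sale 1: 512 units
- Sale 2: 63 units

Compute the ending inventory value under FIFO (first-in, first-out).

Ending inventory = $380

Sale 1 (512) [FIFO — oldest first]: 272 @ $5 + 240 @ $4 = $2,320
Sale 2 (63) [FIFO — oldest first]: 30 @ $4 + 33 @ $4 = $252
Total COGS = $2,320 + $252 = $2,572
Ending inventory: 95 @ $4 = $380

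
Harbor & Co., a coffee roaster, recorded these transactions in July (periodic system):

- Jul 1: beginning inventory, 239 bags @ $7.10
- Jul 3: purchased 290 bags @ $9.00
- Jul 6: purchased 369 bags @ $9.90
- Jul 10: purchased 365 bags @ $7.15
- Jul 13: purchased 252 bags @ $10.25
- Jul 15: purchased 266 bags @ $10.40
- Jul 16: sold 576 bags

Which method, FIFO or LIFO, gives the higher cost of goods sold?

LIFO

FIFO COGS: 239 @ $7.10 + 290 @ $9.00 + 47 @ $9.90 = $4,772.20
LIFO COGS: 266 @ $10.40 + 252 @ $10.25 + 58 @ $7.15 = $5,764.10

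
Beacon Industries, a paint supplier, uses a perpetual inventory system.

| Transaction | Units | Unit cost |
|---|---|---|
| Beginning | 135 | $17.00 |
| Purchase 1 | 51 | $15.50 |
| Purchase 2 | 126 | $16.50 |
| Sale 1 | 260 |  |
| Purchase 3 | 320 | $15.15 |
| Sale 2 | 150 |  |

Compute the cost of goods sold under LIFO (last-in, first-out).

Sale 1 (260) [LIFO — newest first]: 126 @ $16.50 + 51 @ $15.50 + 83 @ $17.00 = $4,280.50
Sale 2 (150) [LIFO — newest first]: 150 @ $15.15 = $2,272.50
Total COGS = $4,280.50 + $2,272.50 = $6,553.00
Ending inventory: 52 @ $17.00 + 170 @ $15.15 = $3,459.50

COGS = $6,553.00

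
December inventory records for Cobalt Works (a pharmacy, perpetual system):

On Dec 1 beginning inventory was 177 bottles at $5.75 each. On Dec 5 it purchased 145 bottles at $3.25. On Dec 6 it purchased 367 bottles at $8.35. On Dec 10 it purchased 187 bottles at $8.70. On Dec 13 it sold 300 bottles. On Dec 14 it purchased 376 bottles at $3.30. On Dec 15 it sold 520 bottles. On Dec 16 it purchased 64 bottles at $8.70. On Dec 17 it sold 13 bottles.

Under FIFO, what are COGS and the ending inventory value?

COGS = $5,806.25; ending inventory = $2,171.70

Dec 13, 300 sold [FIFO — oldest first]: 177 @ $5.75 + 123 @ $3.25 = $1,417.50
Dec 15, 520 sold [FIFO — oldest first]: 22 @ $3.25 + 367 @ $8.35 + 131 @ $8.70 = $4,275.65
Dec 17, 13 sold [FIFO — oldest first]: 13 @ $8.70 = $113.10
Total COGS = $1,417.50 + $4,275.65 + $113.10 = $5,806.25
Ending inventory: 43 @ $8.70 + 376 @ $3.30 + 64 @ $8.70 = $2,171.70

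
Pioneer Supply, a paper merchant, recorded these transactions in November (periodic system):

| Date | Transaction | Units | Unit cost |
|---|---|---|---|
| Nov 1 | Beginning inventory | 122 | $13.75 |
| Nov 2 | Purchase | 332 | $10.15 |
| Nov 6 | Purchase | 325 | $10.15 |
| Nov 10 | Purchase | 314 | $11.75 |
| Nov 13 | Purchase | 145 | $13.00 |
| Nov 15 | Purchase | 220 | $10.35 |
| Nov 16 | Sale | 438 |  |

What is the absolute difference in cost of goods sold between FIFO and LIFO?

$134.85

FIFO COGS: 122 @ $13.75 + 316 @ $10.15 = $4,884.90
LIFO COGS: 220 @ $10.35 + 145 @ $13.00 + 73 @ $11.75 = $5,019.75
Difference = |$4,884.90 − $5,019.75| = $134.85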